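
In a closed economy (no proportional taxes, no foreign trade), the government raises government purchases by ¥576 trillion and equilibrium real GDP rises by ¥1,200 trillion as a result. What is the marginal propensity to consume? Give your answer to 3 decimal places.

Implied spending multiplier k = ΔY/ΔG = 1,200/576 ≈ 2.0833.
Since k = 1/(1 − MPC), MPC = 1 − 1/k = 1 − ΔG/ΔY = 1 − 576/1,200 = 0.520.

0.520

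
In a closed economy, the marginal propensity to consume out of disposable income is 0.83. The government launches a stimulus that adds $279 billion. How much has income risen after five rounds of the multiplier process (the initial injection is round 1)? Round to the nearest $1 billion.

$995 billion

Round 1 adds ΔG = $279 billion; each later round is MPC = 0.83 times the previous.
After 5 rounds: 279 + 231.57 + 192.2031 + 159.528573 + 132.40871559 = ΔG·(1 − c^5)/(1 − c) = 279 × (1 − 0.3939040643)/0.17 ≈ $995 billion.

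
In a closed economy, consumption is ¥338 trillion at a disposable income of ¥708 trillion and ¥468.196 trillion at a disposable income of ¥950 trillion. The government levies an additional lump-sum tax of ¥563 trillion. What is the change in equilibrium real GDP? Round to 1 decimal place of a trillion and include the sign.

−¥655.6 trillion

MPC = ΔC/ΔYd = (468.196 − 338)/(950 − 708) = 130.196/242 = 0.538.
A lump-sum tax change of +¥563 trillion shifts disposable income by −¥563 trillion; first-round consumption changes by −c × ΔT = −0.538 × (+¥563 trillion) = −¥302.894 trillion.
Expenditure multiplier = 1/(1 − MPC) = 1/(1 − 0.538) = 1/0.462 ≈ 2.165.
The tax multiplier is −c × k ≈ −1.165, so ΔY = k × (−c·ΔT) = (−¥302.894 trillion) / 0.462 ≈ −¥655.6 trillion.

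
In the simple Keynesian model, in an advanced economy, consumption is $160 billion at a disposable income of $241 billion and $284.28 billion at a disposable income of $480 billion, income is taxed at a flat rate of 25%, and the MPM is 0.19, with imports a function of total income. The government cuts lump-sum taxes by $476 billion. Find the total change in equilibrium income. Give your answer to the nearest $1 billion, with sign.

+$309 billion

MPC = ΔC/ΔYd = (284.28 − 160)/(480 − 241) = 124.28/239 = 0.52.
A lump-sum tax change of −$476 billion shifts disposable income by +$476 billion; first-round consumption changes by −c × ΔT = −0.52 × (−$476 billion) = +$247.52 billion.
Expenditure multiplier = 1/(1 − c(1−t) + m) = 1/(1 − 0.52×0.75 + 0.19) = 1/0.8 = 1.25.
The tax multiplier is −c × k = −0.65, so ΔY = k × (−c·ΔT) = (+$247.52 billion) / 0.8 ≈ +$309 billion.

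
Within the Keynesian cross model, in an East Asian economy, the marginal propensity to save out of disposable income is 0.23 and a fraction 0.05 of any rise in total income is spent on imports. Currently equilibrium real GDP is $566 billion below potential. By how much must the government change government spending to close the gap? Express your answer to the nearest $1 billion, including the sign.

MPC = 1 − MPS = 1 − 0.23 = 0.77.
Spending multiplier = 1/(1 − c + m) = 1/(1 − 0.77 + 0.05) = 1/0.28 ≈ 3.571.
Need ΔY = +$566 billion, so ΔG = ΔY/k = (+$566 billion) × 0.28 ≈ +$158 billion.
The government should increase government spending by $158 billion.

+$158 billion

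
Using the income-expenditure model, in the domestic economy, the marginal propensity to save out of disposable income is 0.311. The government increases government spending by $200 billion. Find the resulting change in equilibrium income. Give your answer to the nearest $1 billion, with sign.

MPC = 1 − MPS = 1 − 0.311 = 0.689.
Spending multiplier = 1/(1 − MPC) = 1/(1 − 0.689) = 1/0.311 ≈ 3.215.
ΔY = k × ΔG = (+$200 billion) / 0.311 ≈ +$643 billion.

+$643 billion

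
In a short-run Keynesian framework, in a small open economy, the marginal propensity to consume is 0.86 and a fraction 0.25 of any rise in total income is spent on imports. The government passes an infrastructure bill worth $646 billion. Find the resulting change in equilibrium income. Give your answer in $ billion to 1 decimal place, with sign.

+$1,656.4 billion

Spending multiplier = 1/(1 − c + m) = 1/(1 − 0.86 + 0.25) = 1/0.39 ≈ 2.564.
ΔY = k × ΔG = (+$646 billion) / 0.39 ≈ +$1,656.4 billion.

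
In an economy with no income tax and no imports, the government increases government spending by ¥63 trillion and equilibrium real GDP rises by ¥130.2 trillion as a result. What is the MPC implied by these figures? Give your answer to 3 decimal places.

0.516

Implied spending multiplier k = ΔY/ΔG = 130.2/63 ≈ 2.0667.
Since k = 1/(1 − MPC), MPC = 1 − 1/k = 1 − ΔG/ΔY = 1 − 63/130.2 ≈ 0.516.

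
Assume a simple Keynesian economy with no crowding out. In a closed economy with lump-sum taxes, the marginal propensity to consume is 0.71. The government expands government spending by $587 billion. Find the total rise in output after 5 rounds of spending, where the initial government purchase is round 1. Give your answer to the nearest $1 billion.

Round 1 adds ΔG = $587 billion; each later round is MPC = 0.71 times the previous.
After 5 rounds: 587 + 416.77 + 295.9067 + 210.093757 + 149.16656747 = ΔG·(1 − c^5)/(1 − c) = 587 × (1 − 0.1804229351)/0.29 ≈ $1,659 billion.

$1,659 billion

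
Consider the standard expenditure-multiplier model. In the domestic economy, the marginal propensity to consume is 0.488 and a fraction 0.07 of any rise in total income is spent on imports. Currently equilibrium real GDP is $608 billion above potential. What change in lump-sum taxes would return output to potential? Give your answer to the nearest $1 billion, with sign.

+$725 billion

Spending multiplier = 1/(1 − c + m) = 1/(1 − 0.488 + 0.07) = 1/0.582 ≈ 1.718.
Tax multiplier = −c·k = −0.488/0.582 ≈ −0.838. Need ΔY = −$608 billion, so ΔT = ΔY/(−c·k) = −(−$608 billion) × 0.582 / 0.488 ≈ +$725 billion.
The government should raise lump-sum taxes by $725 billion.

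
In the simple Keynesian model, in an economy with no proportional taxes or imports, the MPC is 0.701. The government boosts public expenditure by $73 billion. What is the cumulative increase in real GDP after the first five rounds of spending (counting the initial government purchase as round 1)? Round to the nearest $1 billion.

$203 billion

Round 1 adds ΔG = $73 billion; each later round is MPC = 0.701 times the previous.
After 5 rounds: 73 + 51.173 + 35.872273 + 25.146463373 + 17.627670824473 = ΔG·(1 − c^5)/(1 − c) = 73 × (1 − 0.169273934903501)/0.299 ≈ $203 billion.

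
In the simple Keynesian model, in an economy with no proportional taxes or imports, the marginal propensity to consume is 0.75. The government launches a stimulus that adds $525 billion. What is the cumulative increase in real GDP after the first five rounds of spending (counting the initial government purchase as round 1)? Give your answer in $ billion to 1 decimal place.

$1,601.7 billion

Round 1 adds ΔG = $525 billion; each later round is MPC = 0.75 times the previous.
After 5 rounds: 525 + 393.75 + 295.3125 + 221.484375 + 166.11328125 = ΔG·(1 − c^5)/(1 − c) = 525 × (1 − 0.2373046875)/0.25 ≈ $1,601.7 billion.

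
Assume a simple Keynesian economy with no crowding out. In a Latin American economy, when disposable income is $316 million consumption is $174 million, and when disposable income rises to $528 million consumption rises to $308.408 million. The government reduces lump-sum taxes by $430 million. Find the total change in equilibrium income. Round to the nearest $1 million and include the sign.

+$745 million

MPC = ΔC/ΔYd = (308.408 − 174)/(528 − 316) = 134.408/212 = 0.634.
A lump-sum tax change of −$430 million shifts disposable income by +$430 million; first-round consumption changes by −c × ΔT = −0.634 × (−$430 million) = +$272.62 million.
Expenditure multiplier = 1/(1 − MPC) = 1/(1 − 0.634) = 1/0.366 ≈ 2.732.
The tax multiplier is −c × k ≈ −1.732, so ΔY = k × (−c·ΔT) = (+$272.62 million) / 0.366 ≈ +$745 million.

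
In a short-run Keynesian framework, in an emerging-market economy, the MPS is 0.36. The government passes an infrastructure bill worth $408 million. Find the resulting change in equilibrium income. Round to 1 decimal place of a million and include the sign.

MPC = 1 − MPS = 1 − 0.36 = 0.64.
Expenditure multiplier = 1/(1 − MPC) = 1/(1 − 0.64) = 1/0.36 ≈ 2.778.
ΔY = k × ΔG = (+$408 million) / 0.36 ≈ +$1,133.3 million.

+$1,133.3 million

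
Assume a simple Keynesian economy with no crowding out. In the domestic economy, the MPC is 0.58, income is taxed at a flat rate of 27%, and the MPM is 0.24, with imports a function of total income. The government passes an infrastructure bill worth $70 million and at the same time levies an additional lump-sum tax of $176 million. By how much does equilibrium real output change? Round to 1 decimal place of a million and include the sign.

−$39.3 million

Expenditure multiplier = 1/(1 − c(1−t) + m) = 1/(1 − 0.58×0.73 + 0.24) = 1/0.8166 ≈ 1.225.
ΔG contributes k·ΔG = (+$70 million) / 0.8166 ≈ +$85.7 million.
ΔT of +$176 million changes first-round spending by −c·ΔT = −$102.08 million, contributing k·(−c·ΔT) = (−$102.08 million) / 0.8166 ≈ −$125 million.
Net ΔY = k(ΔG − c·ΔT) = (−$32.08 million) / 0.8166 ≈ −$39.3 million.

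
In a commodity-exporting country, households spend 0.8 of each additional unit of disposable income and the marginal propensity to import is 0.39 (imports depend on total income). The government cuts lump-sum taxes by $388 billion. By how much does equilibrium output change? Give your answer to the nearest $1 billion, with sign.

+$526 billion

A lump-sum tax change of −$388 billion shifts disposable income by +$388 billion; first-round consumption changes by −c × ΔT = −0.8 × (−$388 billion) = +$310.4 billion.
Expenditure multiplier = 1/(1 − c + m) = 1/(1 − 0.8 + 0.39) = 1/0.59 ≈ 1.695.
The tax multiplier is −c × k ≈ −1.356, so ΔY = k × (−c·ΔT) = (+$310.4 billion) / 0.59 ≈ +$526 billion.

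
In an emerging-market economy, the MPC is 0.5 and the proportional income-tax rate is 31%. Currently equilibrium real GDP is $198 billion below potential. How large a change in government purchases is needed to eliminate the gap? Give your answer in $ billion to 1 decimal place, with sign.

+$129.7 billion

Spending multiplier = 1/(1 − c(1−t)) = 1/(1 − 0.5×0.69) = 1/0.655 ≈ 1.527.
Need ΔY = +$198 billion, so ΔG = ΔY/k = (+$198 billion) × 0.655 ≈ +$129.7 billion.
The government should increase government purchases by $129.7 billion.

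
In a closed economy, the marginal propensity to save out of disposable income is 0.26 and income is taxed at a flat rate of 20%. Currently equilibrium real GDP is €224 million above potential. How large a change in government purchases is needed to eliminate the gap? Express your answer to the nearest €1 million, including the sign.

MPC = 1 − MPS = 1 − 0.26 = 0.74.
Spending multiplier = 1/(1 − c(1−t)) = 1/(1 − 0.74×0.8) = 1/0.408 ≈ 2.451.
Need ΔY = −€224 million, so ΔG = ΔY/k = (−€224 million) × 0.408 ≈ −€91 million.
The government should cut government purchases by €91 million.

−€91 million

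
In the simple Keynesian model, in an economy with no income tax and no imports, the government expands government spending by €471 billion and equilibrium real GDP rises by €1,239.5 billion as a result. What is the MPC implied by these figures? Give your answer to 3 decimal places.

Implied spending multiplier k = ΔY/ΔG = 1,239.5/471 ≈ 2.6316.
Since k = 1/(1 − MPC), MPC = 1 − 1/k = 1 − ΔG/ΔY = 1 − 471/1,239.5 ≈ 0.620.

0.620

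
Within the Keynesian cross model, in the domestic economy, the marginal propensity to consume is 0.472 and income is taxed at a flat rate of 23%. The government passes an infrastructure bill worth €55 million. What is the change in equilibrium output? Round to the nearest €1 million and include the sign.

Government-spending multiplier = 1/(1 − c(1−t)) = 1/(1 − 0.472×0.77) = 1/0.63656 ≈ 1.571.
ΔY = k × ΔG = (+€55 million) / 0.63656 ≈ +€86 million.

+€86 million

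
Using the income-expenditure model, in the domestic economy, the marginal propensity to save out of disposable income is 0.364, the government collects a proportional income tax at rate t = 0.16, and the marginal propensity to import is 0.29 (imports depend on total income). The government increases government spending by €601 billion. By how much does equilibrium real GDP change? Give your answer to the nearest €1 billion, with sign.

MPC = 1 − MPS = 1 − 0.364 = 0.636.
Government-spending multiplier = 1/(1 − c(1−t) + m) = 1/(1 − 0.636×0.84 + 0.29) = 1/0.75576 ≈ 1.323.
ΔY = k × ΔG = (+€601 billion) / 0.75576 ≈ +€795 billion.

+€795 billion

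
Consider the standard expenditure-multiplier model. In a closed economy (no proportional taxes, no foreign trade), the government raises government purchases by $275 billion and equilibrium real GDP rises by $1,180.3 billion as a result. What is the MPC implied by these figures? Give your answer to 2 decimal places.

0.77

Implied spending multiplier k = ΔY/ΔG = 1,180.3/275 = 4.292.
Since k = 1/(1 − MPC), MPC = 1 − 1/k = 1 − ΔG/ΔY = 1 − 275/1,180.3 ≈ 0.77.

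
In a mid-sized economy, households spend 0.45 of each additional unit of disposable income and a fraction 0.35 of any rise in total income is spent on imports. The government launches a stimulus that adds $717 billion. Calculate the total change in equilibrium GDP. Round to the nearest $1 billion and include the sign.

+$797 billion

Expenditure multiplier = 1/(1 − c + m) = 1/(1 − 0.45 + 0.35) = 1/0.9 ≈ 1.111.
ΔY = k × ΔG = (+$717 billion) / 0.9 ≈ +$797 billion.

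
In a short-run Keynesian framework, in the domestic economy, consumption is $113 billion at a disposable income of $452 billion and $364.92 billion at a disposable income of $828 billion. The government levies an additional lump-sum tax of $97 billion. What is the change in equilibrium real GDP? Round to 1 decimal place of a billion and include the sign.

−$196.9 billion

MPC = ΔC/ΔYd = (364.92 − 113)/(828 − 452) = 251.92/376 = 0.67.
A lump-sum tax change of +$97 billion shifts disposable income by −$97 billion; first-round consumption changes by −c × ΔT = −0.67 × (+$97 billion) = −$64.99 billion.
Expenditure multiplier = 1/(1 − MPC) = 1/(1 − 0.67) = 1/0.33 ≈ 3.03.
The tax multiplier is −c × k ≈ −2.03, so ΔY = k × (−c·ΔT) = (−$64.99 billion) / 0.33 ≈ −$196.9 billion.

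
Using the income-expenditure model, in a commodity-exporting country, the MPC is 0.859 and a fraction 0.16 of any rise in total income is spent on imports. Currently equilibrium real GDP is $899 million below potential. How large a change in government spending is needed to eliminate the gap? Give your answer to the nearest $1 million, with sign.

+$271 million

Spending multiplier = 1/(1 − c + m) = 1/(1 − 0.859 + 0.16) = 1/0.301 ≈ 3.322.
Need ΔY = +$899 million, so ΔG = ΔY/k = (+$899 million) × 0.301 ≈ +$271 million.
The government should increase government spending by $271 million.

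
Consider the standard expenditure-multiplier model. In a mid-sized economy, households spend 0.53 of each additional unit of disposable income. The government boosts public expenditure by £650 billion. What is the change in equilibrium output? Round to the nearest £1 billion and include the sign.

+£1,383 billion

Expenditure multiplier = 1/(1 − MPC) = 1/(1 − 0.53) = 1/0.47 ≈ 2.128.
ΔY = k × ΔG = (+£650 billion) / 0.47 ≈ +£1,383 billion.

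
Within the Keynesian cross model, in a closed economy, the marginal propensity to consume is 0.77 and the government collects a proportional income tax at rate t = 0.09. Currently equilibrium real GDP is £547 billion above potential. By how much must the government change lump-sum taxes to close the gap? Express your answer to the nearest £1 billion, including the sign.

+£213 billion

Spending multiplier = 1/(1 − c(1−t)) = 1/(1 − 0.77×0.91) = 1/0.2993 ≈ 3.341.
Tax multiplier = −c·k = −0.77/0.2993 ≈ −2.573. Need ΔY = −£547 billion, so ΔT = ΔY/(−c·k) = −(−£547 billion) × 0.2993 / 0.77 ≈ +£213 billion.
The government should raise lump-sum taxes by £213 billion.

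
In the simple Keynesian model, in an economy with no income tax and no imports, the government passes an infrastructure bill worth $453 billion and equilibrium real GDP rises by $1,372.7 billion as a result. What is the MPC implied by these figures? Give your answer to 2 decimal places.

Implied spending multiplier k = ΔY/ΔG = 1,372.7/453 ≈ 3.0302.
Since k = 1/(1 − MPC), MPC = 1 − 1/k = 1 − ΔG/ΔY = 1 − 453/1,372.7 ≈ 0.67.

0.67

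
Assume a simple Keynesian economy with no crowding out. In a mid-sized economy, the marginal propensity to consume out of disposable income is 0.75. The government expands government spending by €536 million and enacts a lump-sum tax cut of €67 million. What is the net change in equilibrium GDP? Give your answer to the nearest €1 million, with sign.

+€2,345 million

Expenditure multiplier = 1/(1 − MPC) = 1/(1 − 0.75) = 1/0.25 = 4.
ΔG contributes k·ΔG = (+€536 million) / 0.25 = +€2,144 million.
ΔT of −€67 million changes first-round spending by −c·ΔT = +€50.25 million, contributing k·(−c·ΔT) = (+€50.25 million) / 0.25 = +€201 million.
Net ΔY = k(ΔG − c·ΔT) = (+€586.25 million) / 0.25 = +€2,345 million.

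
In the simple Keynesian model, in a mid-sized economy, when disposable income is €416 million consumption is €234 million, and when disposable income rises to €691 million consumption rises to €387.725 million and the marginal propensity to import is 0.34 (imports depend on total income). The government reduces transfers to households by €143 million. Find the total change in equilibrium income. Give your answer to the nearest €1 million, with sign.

MPC = ΔC/ΔYd = (387.725 − 234)/(691 − 416) = 153.725/275 = 0.559.
The transfer change shifts disposable income by −€143 million, so first-round consumption changes by c·ΔTR = 0.559 × (−€143 million) = −€79.937 million.
Expenditure multiplier = 1/(1 − c + m) = 1/(1 − 0.559 + 0.34) = 1/0.781 ≈ 1.28.
The transfer multiplier is c × k ≈ 0.716, so ΔY = k × (c·ΔTR) = (−€79.937 million) / 0.781 ≈ −€102 million.

−€102 million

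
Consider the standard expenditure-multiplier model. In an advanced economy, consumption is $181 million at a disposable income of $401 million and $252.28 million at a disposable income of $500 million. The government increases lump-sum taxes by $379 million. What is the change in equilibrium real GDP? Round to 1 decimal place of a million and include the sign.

−$974.6 million

MPC = ΔC/ΔYd = (252.28 − 181)/(500 − 401) = 71.28/99 = 0.72.
A lump-sum tax change of +$379 million shifts disposable income by −$379 million; first-round consumption changes by −c × ΔT = −0.72 × (+$379 million) = −$272.88 million.
Expenditure multiplier = 1/(1 − MPC) = 1/(1 − 0.72) = 1/0.28 ≈ 3.571.
The tax multiplier is −c × k ≈ −2.571, so ΔY = k × (−c·ΔT) = (−$272.88 million) / 0.28 ≈ −$974.6 million.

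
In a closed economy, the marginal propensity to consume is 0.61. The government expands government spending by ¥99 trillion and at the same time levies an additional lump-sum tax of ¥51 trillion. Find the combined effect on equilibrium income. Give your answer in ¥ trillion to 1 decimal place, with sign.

Expenditure multiplier = 1/(1 − MPC) = 1/(1 − 0.61) = 1/0.39 ≈ 2.564.
ΔG contributes k·ΔG = (+¥99 trillion) / 0.39 ≈ +¥253.8 trillion.
ΔT of +¥51 trillion changes first-round spending by −c·ΔT = −¥31.11 trillion, contributing k·(−c·ΔT) = (−¥31.11 trillion) / 0.39 ≈ −¥79.8 trillion.
Net ΔY = k(ΔG − c·ΔT) = (+¥67.89 trillion) / 0.39 ≈ +¥174.1 trillion.

+¥174.1 trillion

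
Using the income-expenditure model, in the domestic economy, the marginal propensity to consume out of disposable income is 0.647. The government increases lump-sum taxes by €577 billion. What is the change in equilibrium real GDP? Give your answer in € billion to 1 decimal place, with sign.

−€1,057.6 billion

A lump-sum tax change of +€577 billion shifts disposable income by −€577 billion; first-round consumption changes by −c × ΔT = −0.647 × (+€577 billion) = −€373.319 billion.
Expenditure multiplier = 1/(1 − MPC) = 1/(1 − 0.647) = 1/0.353 ≈ 2.833.
The tax multiplier is −c × k ≈ −1.833, so ΔY = k × (−c·ΔT) = (−€373.319 billion) / 0.353 ≈ −€1,057.6 billion.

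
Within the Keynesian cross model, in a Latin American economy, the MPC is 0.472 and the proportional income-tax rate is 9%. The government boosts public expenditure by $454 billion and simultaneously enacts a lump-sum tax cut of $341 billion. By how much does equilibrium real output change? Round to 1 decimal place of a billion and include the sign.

Expenditure multiplier = 1/(1 − c(1−t)) = 1/(1 − 0.472×0.91) = 1/0.57048 ≈ 1.753.
ΔG contributes k·ΔG = (+$454 billion) / 0.57048 ≈ +$795.8 billion.
ΔT of −$341 billion changes first-round spending by −c·ΔT = +$160.952 billion, contributing k·(−c·ΔT) = (+$160.952 billion) / 0.57048 ≈ +$282.1 billion.
Net ΔY = k(ΔG − c·ΔT) = (+$614.952 billion) / 0.57048 ≈ +$1,078 billion.

+$1,078.0 billion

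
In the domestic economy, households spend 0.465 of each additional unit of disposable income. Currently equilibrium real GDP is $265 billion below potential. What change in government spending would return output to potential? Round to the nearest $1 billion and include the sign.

+$142 billion

Spending multiplier = 1/(1 − MPC) = 1/(1 − 0.465) = 1/0.535 ≈ 1.869.
Need ΔY = +$265 billion, so ΔG = ΔY/k = (+$265 billion) × 0.535 ≈ +$142 billion.
The government should increase government spending by $142 billion.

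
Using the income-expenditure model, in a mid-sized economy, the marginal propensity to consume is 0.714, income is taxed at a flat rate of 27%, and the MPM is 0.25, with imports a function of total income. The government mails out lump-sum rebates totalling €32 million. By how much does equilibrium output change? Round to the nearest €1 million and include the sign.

+€31 million

A lump-sum tax change of −€32 million shifts disposable income by +€32 million; first-round consumption changes by −c × ΔT = −0.714 × (−€32 million) = +€22.848 million.
Expenditure multiplier = 1/(1 − c(1−t) + m) = 1/(1 − 0.714×0.73 + 0.25) = 1/0.72878 ≈ 1.372.
The tax multiplier is −c × k ≈ −0.98, so ΔY = k × (−c·ΔT) = (+€22.848 million) / 0.72878 ≈ +€31 million.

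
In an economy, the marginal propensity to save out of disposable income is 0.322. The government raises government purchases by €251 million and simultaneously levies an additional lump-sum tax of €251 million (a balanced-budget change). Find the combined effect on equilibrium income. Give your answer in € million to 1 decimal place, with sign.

+€251.0 million

MPC = 1 − MPS = 1 − 0.322 = 0.678.
Expenditure multiplier = 1/(1 − MPC) = 1/(1 − 0.678) = 1/0.322 ≈ 3.106.
ΔG contributes k·ΔG = (+€251 million) / 0.322 ≈ +€779.5 million.
ΔT of +€251 million changes first-round spending by −c·ΔT = −€170.178 million, contributing k·(−c·ΔT) = (−€170.178 million) / 0.322 ≈ −€528.5 million.
With ΔG = ΔT and no other leakages, the balanced-budget multiplier is 1, so ΔY = ΔG = +€251 million.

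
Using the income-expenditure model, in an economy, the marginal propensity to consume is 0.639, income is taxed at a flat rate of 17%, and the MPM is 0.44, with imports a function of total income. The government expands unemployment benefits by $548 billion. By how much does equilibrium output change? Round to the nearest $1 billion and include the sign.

The transfer change shifts disposable income by +$548 billion, so first-round consumption changes by c·ΔTR = 0.639 × (+$548 billion) = +$350.172 billion.
Expenditure multiplier = 1/(1 − c(1−t) + m) = 1/(1 − 0.639×0.83 + 0.44) = 1/0.90963 ≈ 1.099.
The transfer multiplier is c × k ≈ 0.702, so ΔY = k × (c·ΔTR) = (+$350.172 billion) / 0.90963 ≈ +$385 billion.

+$385 billion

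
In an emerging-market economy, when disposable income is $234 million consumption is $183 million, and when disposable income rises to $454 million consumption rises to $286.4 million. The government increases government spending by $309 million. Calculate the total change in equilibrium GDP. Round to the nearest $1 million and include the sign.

MPC = ΔC/ΔYd = (286.4 − 183)/(454 − 234) = 103.4/220 = 0.47.
Government-spending multiplier = 1/(1 − MPC) = 1/(1 − 0.47) = 1/0.53 ≈ 1.887.
ΔY = k × ΔG = (+$309 million) / 0.53 ≈ +$583 million.

+$583 million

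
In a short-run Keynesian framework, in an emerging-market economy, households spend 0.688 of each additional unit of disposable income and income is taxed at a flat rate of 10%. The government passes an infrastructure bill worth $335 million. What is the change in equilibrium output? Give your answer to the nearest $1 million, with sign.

+$880 million

Expenditure multiplier = 1/(1 − c(1−t)) = 1/(1 − 0.688×0.9) = 1/0.3808 ≈ 2.626.
ΔY = k × ΔG = (+$335 million) / 0.3808 ≈ +$880 million.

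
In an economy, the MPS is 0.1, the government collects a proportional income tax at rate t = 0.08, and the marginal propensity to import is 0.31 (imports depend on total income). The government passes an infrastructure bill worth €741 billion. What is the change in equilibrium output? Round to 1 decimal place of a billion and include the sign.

+€1,537.3 billion

MPC = 1 − MPS = 1 − 0.1 = 0.9.
Spending multiplier = 1/(1 − c(1−t) + m) = 1/(1 − 0.9×0.92 + 0.31) = 1/0.482 ≈ 2.075.
ΔY = k × ΔG = (+€741 billion) / 0.482 ≈ +€1,537.3 billion.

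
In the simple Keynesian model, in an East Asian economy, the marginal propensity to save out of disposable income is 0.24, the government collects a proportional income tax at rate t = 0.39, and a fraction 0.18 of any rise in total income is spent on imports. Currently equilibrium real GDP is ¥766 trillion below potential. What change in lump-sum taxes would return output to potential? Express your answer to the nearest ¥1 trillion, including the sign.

−¥722 trillion

MPC = 1 − MPS = 1 − 0.24 = 0.76.
Spending multiplier = 1/(1 − c(1−t) + m) = 1/(1 − 0.76×0.61 + 0.18) = 1/0.7164 ≈ 1.396.
Tax multiplier = −c·k = −0.76/0.7164 ≈ −1.061. Need ΔY = +¥766 trillion, so ΔT = ΔY/(−c·k) = −(+¥766 trillion) × 0.7164 / 0.76 ≈ −¥722 trillion.
The government should cut lump-sum taxes by ¥722 trillion.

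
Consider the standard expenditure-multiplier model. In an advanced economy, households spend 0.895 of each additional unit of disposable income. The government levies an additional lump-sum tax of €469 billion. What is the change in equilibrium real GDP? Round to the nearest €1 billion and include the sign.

−€3,998 billion

A lump-sum tax change of +€469 billion shifts disposable income by −€469 billion; first-round consumption changes by −c × ΔT = −0.895 × (+€469 billion) = −€419.755 billion.
Expenditure multiplier = 1/(1 − MPC) = 1/(1 − 0.895) = 1/0.105 ≈ 9.524.
The tax multiplier is −c × k ≈ −8.524, so ΔY = k × (−c·ΔT) = (−€419.755 billion) / 0.105 ≈ −€3,998 billion.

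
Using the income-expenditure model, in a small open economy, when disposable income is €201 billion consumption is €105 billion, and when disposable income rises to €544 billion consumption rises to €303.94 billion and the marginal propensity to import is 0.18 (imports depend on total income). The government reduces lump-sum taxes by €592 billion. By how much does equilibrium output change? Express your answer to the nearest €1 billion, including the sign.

MPC = ΔC/ΔYd = (303.94 − 105)/(544 − 201) = 198.94/343 = 0.58.
A lump-sum tax change of −€592 billion shifts disposable income by +€592 billion; first-round consumption changes by −c × ΔT = −0.58 × (−€592 billion) = +€343.36 billion.
Expenditure multiplier = 1/(1 − c + m) = 1/(1 − 0.58 + 0.18) = 1/0.6 ≈ 1.667.
The tax multiplier is −c × k ≈ −0.967, so ΔY = k × (−c·ΔT) = (+€343.36 billion) / 0.6 ≈ +€572 billion.

+€572 billion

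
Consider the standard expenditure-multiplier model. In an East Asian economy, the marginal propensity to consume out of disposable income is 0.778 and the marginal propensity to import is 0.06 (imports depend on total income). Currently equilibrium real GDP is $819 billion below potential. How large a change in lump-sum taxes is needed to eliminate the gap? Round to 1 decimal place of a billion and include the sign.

Spending multiplier = 1/(1 − c + m) = 1/(1 − 0.778 + 0.06) = 1/0.282 ≈ 3.546.
Tax multiplier = −c·k = −0.778/0.282 ≈ −2.759. Need ΔY = +$819 billion, so ΔT = ΔY/(−c·k) = −(+$819 billion) × 0.282 / 0.778 ≈ −$296.9 billion.
The government should cut lump-sum taxes by $296.9 billion.

−$296.9 billion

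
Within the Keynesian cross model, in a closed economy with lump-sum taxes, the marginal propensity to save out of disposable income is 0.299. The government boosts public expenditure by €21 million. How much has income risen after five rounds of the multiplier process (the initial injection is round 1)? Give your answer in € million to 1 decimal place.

MPC = 1 − MPS = 1 − 0.299 = 0.701.
Round 1 adds ΔG = €21 million; each later round is MPC = 0.701 times the previous.
After 5 rounds: 21 + 14.721 + 10.319421 + 7.233914121 + 5.070973798821 = ΔG·(1 − c^5)/(1 − c) = 21 × (1 − 0.169273934903501)/0.299 ≈ €58.3 million.

€58.3 million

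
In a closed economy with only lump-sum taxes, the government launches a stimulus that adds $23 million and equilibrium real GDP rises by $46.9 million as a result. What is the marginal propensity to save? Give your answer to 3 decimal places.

Implied spending multiplier k = ΔY/ΔG = 46.9/23 ≈ 2.0391.
Since k = 1/(1 − MPC), MPC = 1 − 1/k = 1 − ΔG/ΔY = 1 − 23/46.9 ≈ 0.510.
MPS = 1 − MPC = 0.490.

0.490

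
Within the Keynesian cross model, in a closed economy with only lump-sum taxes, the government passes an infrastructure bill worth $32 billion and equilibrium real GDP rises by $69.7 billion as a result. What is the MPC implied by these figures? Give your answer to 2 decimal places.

0.54

Implied spending multiplier k = ΔY/ΔG = 69.7/32 ≈ 2.1781.
Since k = 1/(1 − MPC), MPC = 1 − 1/k = 1 − ΔG/ΔY = 1 − 32/69.7 ≈ 0.54.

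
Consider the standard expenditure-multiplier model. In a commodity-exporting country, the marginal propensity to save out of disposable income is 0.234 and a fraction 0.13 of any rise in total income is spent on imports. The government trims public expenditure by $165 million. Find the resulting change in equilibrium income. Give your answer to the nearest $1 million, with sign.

−$453 million

MPC = 1 − MPS = 1 − 0.234 = 0.766.
Spending multiplier = 1/(1 − c + m) = 1/(1 − 0.766 + 0.13) = 1/0.364 ≈ 2.747.
ΔY = k × ΔG = (−$165 million) / 0.364 ≈ −$453 million.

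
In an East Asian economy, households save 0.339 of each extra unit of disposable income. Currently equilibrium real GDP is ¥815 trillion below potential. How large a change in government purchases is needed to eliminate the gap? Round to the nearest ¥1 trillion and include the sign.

+¥276 trillion

MPC = 1 − MPS = 1 − 0.339 = 0.661.
Spending multiplier = 1/(1 − MPC) = 1/(1 − 0.661) = 1/0.339 ≈ 2.95.
Need ΔY = +¥815 trillion, so ΔG = ΔY/k = (+¥815 trillion) × 0.339 ≈ +¥276 trillion.
The government should increase government purchases by ¥276 trillion.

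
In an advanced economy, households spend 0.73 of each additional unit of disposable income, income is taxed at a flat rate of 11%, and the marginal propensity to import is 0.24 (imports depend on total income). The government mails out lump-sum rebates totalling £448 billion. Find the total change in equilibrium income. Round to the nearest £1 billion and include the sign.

+£554 billion

A lump-sum tax change of −£448 billion shifts disposable income by +£448 billion; first-round consumption changes by −c × ΔT = −0.73 × (−£448 billion) = +£327.04 billion.
Expenditure multiplier = 1/(1 − c(1−t) + m) = 1/(1 − 0.73×0.89 + 0.24) = 1/0.5903 ≈ 1.694.
The tax multiplier is −c × k ≈ −1.237, so ΔY = k × (−c·ΔT) = (+£327.04 billion) / 0.5903 ≈ +£554 billion.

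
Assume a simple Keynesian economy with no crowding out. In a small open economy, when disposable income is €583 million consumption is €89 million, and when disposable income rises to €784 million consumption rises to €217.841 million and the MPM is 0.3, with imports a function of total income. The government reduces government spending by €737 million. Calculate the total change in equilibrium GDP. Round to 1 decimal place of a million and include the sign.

−€1,118.4 million

MPC = ΔC/ΔYd = (217.841 − 89)/(784 − 583) = 128.841/201 = 0.641.
Government-spending multiplier = 1/(1 − c + m) = 1/(1 − 0.641 + 0.3) = 1/0.659 ≈ 1.517.
ΔY = k × ΔG = (−€737 million) / 0.659 ≈ −€1,118.4 million.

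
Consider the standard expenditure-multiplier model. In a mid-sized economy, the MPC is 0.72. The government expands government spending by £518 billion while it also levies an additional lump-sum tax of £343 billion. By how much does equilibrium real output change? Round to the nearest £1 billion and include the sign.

Expenditure multiplier = 1/(1 − MPC) = 1/(1 − 0.72) = 1/0.28 ≈ 3.571.
ΔG contributes k·ΔG = (+£518 billion) / 0.28 = +£1,850 billion.
ΔT of +£343 billion changes first-round spending by −c·ΔT = −£246.96 billion, contributing k·(−c·ΔT) = (−£246.96 billion) / 0.28 = −£882 billion.
Net ΔY = k(ΔG − c·ΔT) = (+£271.04 billion) / 0.28 = +£968 billion.

+£968 billion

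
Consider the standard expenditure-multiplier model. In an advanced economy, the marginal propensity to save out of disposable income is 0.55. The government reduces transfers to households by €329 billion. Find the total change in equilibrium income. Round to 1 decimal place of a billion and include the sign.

−€269.2 billion

MPC = 1 − MPS = 1 − 0.55 = 0.45.
The transfer change shifts disposable income by −€329 billion, so first-round consumption changes by c·ΔTR = 0.45 × (−€329 billion) = −€148.05 billion.
Expenditure multiplier = 1/(1 − MPC) = 1/(1 − 0.45) = 1/0.55 ≈ 1.818.
The transfer multiplier is c × k ≈ 0.818, so ΔY = k × (c·ΔTR) = (−€148.05 billion) / 0.55 ≈ −€269.2 billion.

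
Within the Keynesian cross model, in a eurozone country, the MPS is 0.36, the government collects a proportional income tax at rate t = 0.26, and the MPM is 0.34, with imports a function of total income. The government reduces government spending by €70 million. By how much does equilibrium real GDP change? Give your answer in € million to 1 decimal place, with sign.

MPC = 1 − MPS = 1 − 0.36 = 0.64.
Government-spending multiplier = 1/(1 − c(1−t) + m) = 1/(1 − 0.64×0.74 + 0.34) = 1/0.8664 ≈ 1.154.
ΔY = k × ΔG = (−€70 million) / 0.8664 ≈ −€80.8 million.

−€80.8 million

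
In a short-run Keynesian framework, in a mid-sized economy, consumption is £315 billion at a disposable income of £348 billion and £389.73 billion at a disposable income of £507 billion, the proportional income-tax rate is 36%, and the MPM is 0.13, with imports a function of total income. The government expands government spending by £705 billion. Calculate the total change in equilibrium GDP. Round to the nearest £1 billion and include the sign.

MPC = ΔC/ΔYd = (389.73 − 315)/(507 − 348) = 74.73/159 = 0.47.
Government-spending multiplier = 1/(1 − c(1−t) + m) = 1/(1 − 0.47×0.64 + 0.13) = 1/0.8292 ≈ 1.206.
ΔY = k × ΔG = (+£705 billion) / 0.8292 ≈ +£850 billion.

+£850 billion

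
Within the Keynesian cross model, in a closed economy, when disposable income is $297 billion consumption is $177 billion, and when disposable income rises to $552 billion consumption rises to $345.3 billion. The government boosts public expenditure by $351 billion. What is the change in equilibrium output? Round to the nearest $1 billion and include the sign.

MPC = ΔC/ΔYd = (345.3 − 177)/(552 − 297) = 168.3/255 = 0.66.
Government-spending multiplier = 1/(1 − MPC) = 1/(1 − 0.66) = 1/0.34 ≈ 2.941.
ΔY = k × ΔG = (+$351 billion) / 0.34 ≈ +$1,032 billion.

+$1,032 billion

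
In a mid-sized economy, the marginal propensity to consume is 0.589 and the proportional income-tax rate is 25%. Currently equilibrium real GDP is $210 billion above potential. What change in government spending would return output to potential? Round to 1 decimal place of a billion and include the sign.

Spending multiplier = 1/(1 − c(1−t)) = 1/(1 − 0.589×0.75) = 1/0.55825 ≈ 1.791.
Need ΔY = −$210 billion, so ΔG = ΔY/k = (−$210 billion) × 0.55825 ≈ −$117.2 billion.
The government should cut government spending by $117.2 billion.

−$117.2 billion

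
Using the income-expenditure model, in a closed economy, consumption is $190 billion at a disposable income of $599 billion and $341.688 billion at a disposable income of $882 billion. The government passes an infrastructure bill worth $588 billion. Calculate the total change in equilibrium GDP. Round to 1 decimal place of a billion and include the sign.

+$1,267.2 billion

MPC = ΔC/ΔYd = (341.688 − 190)/(882 − 599) = 151.688/283 = 0.536.
Government-spending multiplier = 1/(1 − MPC) = 1/(1 − 0.536) = 1/0.464 ≈ 2.155.
ΔY = k × ΔG = (+$588 billion) / 0.464 ≈ +$1,267.2 billion.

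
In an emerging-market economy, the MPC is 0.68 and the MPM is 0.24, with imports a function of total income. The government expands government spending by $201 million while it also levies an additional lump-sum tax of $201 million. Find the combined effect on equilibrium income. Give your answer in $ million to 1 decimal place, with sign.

+$114.9 million

Expenditure multiplier = 1/(1 − c + m) = 1/(1 − 0.68 + 0.24) = 1/0.56 ≈ 1.786.
ΔG contributes k·ΔG = (+$201 million) / 0.56 ≈ +$358.9 million.
ΔT of +$201 million changes first-round spending by −c·ΔT = −$136.68 million, contributing k·(−c·ΔT) = (−$136.68 million) / 0.56 ≈ −$244.1 million.
Net ΔY = k(ΔG − c·ΔT) = (+$64.32 million) / 0.56 ≈ +$114.9 million.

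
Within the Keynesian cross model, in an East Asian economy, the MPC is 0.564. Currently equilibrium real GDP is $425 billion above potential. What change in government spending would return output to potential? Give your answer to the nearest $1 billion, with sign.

Spending multiplier = 1/(1 − MPC) = 1/(1 − 0.564) = 1/0.436 ≈ 2.294.
Need ΔY = −$425 billion, so ΔG = ΔY/k = (−$425 billion) × 0.436 ≈ −$185 billion.
The government should cut government spending by $185 billion.

−$185 billion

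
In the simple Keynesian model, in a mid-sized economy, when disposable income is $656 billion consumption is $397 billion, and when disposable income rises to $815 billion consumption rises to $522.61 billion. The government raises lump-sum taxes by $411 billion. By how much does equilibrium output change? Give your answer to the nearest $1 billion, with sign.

MPC = ΔC/ΔYd = (522.61 − 397)/(815 − 656) = 125.61/159 = 0.79.
A lump-sum tax change of +$411 billion shifts disposable income by −$411 billion; first-round consumption changes by −c × ΔT = −0.79 × (+$411 billion) = −$324.69 billion.
Expenditure multiplier = 1/(1 − MPC) = 1/(1 − 0.79) = 1/0.21 ≈ 4.762.
The tax multiplier is −c × k ≈ −3.762, so ΔY = k × (−c·ΔT) = (−$324.69 billion) / 0.21 ≈ −$1,546 billion.

−$1,546 billion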